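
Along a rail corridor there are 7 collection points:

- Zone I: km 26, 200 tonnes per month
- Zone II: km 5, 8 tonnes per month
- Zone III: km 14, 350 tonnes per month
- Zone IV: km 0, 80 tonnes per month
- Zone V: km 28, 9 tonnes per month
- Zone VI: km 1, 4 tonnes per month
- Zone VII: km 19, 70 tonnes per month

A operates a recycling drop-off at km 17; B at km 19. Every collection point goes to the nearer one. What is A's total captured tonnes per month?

442

The indifferent point is the midpoint (17+19)/2 = 18; collection points left of it (closer to A at 17) go to A, those right go to B.
  Zone IV at 0 (w=80) → A
  Zone VI at 1 (w=4) → A
  Zone II at 5 (w=8) → A
  Zone III at 14 (w=350) → A
  Zone VII at 19 (w=70) → B
  Zone I at 26 (w=200) → B
  Zone V at 28 (w=9) → B
A captures 442; B captures 279.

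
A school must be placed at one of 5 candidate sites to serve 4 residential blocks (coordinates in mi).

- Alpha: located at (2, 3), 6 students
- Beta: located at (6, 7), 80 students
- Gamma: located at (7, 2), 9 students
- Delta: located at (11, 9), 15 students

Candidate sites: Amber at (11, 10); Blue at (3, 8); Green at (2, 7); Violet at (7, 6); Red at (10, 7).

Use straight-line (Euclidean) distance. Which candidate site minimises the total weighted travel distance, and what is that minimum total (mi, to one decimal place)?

Total weighted distance at each candidate:
  Amber (11, 10): total = 630.4
  Blue (3, 8): total = 469.4
  Green (2, 7): total = 545.9
  Violet (7, 6): total = 259.1
  Red (10, 7): total = 459.7
Minimum is at Violet with total 259.1 mi.

Violet, total 259.1 mi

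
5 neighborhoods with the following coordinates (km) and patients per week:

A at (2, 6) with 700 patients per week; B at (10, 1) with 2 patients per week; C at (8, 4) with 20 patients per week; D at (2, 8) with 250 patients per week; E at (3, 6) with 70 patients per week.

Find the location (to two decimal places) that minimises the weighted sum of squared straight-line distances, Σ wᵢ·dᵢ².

The minimiser of Σwᵢ‖p−pᵢ‖² is the weighted centroid p* = (Σwᵢpᵢ)/(Σwᵢ).
Σwᵢ = 1042.
Σwᵢxᵢ = 700·2 + 2·10 + 20·8 + 250·2 + 70·3 = 2290.
Σwᵢyᵢ = 700·6 + 2·1 + 20·4 + 250·8 + 70·6 = 6702.
x* = 2290/1042 = 2.20, y* = 6702/1042 = 6.43.

(2.20, 6.43)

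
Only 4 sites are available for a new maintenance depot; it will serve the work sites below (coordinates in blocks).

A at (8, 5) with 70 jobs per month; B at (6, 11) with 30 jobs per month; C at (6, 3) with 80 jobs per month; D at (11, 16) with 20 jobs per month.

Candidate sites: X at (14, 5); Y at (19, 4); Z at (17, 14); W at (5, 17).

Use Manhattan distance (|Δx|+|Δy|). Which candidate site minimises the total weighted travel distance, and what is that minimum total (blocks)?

X, total 1920 blocks

Total weighted distance at each candidate:
  X (14, 5): total = 1920
  Y (19, 4): total = 2960
  Z (17, 14): total = 3600
  W (5, 17): total = 2600
Minimum is at X with total 1920 blocks.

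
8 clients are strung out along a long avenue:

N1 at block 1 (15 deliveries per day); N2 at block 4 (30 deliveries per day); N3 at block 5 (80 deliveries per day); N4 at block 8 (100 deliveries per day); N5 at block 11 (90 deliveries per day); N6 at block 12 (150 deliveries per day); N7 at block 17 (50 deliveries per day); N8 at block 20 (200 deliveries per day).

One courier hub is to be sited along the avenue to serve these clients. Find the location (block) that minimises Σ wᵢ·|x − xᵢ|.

For a sum of weighted absolute distances on a line, the optimum is the weighted median (not the mean). Total weight W = 715; half-weight = 357.5.
Sort by position and accumulate weight:
  block 1 (N1, w=15) → cum 15
  block 4 (N2, w=30) → cum 45
  block 5 (N3, w=80) → cum 125
  block 8 (N4, w=100) → cum 225
  block 11 (N5, w=90) → cum 315
  block 12 (N6, w=150) → cum 465  ≥ 357.5 → median here
  block 17 (N7, w=50) → cum 515
  block 20 (N8, w=200) → cum 715
Optimal location: block 12.

x = 12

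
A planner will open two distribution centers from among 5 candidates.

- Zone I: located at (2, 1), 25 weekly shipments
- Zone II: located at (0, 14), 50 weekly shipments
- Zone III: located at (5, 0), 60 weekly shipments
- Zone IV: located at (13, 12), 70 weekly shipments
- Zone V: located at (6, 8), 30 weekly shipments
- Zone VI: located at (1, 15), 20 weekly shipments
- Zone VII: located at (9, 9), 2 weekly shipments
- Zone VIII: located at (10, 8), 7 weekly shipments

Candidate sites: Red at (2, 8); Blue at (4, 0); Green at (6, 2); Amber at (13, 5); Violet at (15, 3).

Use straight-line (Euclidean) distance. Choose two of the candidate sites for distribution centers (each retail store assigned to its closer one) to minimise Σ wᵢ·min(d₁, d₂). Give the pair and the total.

{Red, Blue}, total 1583.0

Evaluate every pair (each demand assigned to the nearer of the two):
  {Red, Blue}: total = 1583.0
  {Red, Green}: total = 1698.8
  {Red, Amber}: total = 1796.3
  {Green, Amber}: total = 1897.6
  {Blue, Amber}: total = 1909.3
  {Red, Violet}: total = 1974.3
  {Green, Violet}: total = 2076.7
  {Blue, Violet}: total = 2109.1
  {Blue, Green}: total = 2165.5
  {Amber, Violet}: total = 2721.1
Best pair: {Red, Blue} with total 1583.0.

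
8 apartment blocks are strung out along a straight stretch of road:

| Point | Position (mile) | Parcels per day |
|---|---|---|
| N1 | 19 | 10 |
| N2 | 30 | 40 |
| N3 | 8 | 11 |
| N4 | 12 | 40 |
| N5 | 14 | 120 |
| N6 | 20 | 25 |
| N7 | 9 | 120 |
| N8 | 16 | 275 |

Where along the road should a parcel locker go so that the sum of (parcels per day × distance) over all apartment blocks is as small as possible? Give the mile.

For a sum of weighted absolute distances on a line, the optimum is the weighted median (not the mean). Total weight W = 641; half-weight = 320.5.
Sort by position and accumulate weight:
  mile 8 (N3, w=11) → cum 11
  mile 9 (N7, w=120) → cum 131
  mile 12 (N4, w=40) → cum 171
  mile 14 (N5, w=120) → cum 291
  mile 16 (N8, w=275) → cum 566  ≥ 320.5 → median here
  mile 19 (N1, w=10) → cum 576
  mile 20 (N6, w=25) → cum 601
  mile 30 (N2, w=40) → cum 641
Optimal location: mile 16.

x = 16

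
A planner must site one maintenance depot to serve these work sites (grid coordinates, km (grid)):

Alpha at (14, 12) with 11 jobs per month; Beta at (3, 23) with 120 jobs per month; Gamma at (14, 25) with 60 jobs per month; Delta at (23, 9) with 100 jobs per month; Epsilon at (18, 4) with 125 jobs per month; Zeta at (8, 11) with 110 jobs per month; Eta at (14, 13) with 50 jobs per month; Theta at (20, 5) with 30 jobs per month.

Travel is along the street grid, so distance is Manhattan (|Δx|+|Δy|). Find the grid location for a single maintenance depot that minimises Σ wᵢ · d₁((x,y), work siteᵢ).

Manhattan distance separates: Σwᵢ(|x−xᵢ|+|y−yᵢ|) = Σwᵢ|x−xᵢ| + Σwᵢ|y−yᵢ|, so x and y are optimised independently as 1-D weighted medians.
Total weight W = 606; half = 303.
x-coordinate, sorted with cumulative weight:
  x=3 (Beta, w=120) cum 120
  x=8 (Zeta, w=110) cum 230
  x=14 (Alpha, w=11) cum 241
  x=14 (Gamma, w=60) cum 301
  x=14 (Eta, w=50) cum 351  ← median
  x=18 (Epsilon, w=125) cum 476
  x=20 (Theta, w=30) cum 506
  x=23 (Delta, w=100) cum 606
⇒ x* = 14
y-coordinate, sorted with cumulative weight:
  y=4 (Epsilon, w=125) cum 125
  y=5 (Theta, w=30) cum 155
  y=9 (Delta, w=100) cum 255
  y=11 (Zeta, w=110) cum 365  ← median
  y=12 (Alpha, w=11) cum 376
  y=13 (Eta, w=50) cum 426
  y=23 (Beta, w=120) cum 546
  y=25 (Gamma, w=60) cum 606
⇒ y* = 11

(14, 11)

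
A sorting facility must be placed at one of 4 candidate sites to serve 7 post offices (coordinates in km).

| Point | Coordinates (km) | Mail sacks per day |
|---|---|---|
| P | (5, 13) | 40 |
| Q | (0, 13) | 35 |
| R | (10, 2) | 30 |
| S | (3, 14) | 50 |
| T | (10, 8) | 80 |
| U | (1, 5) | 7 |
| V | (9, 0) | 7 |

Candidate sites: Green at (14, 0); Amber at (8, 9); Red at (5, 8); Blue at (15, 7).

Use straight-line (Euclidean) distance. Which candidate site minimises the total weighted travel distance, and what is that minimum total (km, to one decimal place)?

Total weighted distance at each candidate:
  Green (14, 0): total = 3173.6
  Amber (8, 9): total = 1383.7
  Red (5, 8): total = 1495.6
  Blue (15, 7): total = 2510.1
Minimum is at Amber with total 1383.7 km.

Amber, total 1383.7 km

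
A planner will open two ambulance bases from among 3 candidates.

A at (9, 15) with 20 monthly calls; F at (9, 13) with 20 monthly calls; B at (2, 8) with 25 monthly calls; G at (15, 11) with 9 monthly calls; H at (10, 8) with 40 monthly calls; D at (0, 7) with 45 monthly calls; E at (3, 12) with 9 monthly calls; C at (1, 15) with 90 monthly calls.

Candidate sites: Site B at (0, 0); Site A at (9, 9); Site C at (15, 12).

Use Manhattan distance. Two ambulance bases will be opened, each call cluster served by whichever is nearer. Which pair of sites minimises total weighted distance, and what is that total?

{Site B, Site A}, total 2208

Evaluate every pair (each demand assigned to the nearer of the two):
  {Site B, Site A}: total = 2208
  {Site A, Site C}: total = 2325
  {Site B, Site C}: total = 2802
Best pair: {Site B, Site A} with total 2208.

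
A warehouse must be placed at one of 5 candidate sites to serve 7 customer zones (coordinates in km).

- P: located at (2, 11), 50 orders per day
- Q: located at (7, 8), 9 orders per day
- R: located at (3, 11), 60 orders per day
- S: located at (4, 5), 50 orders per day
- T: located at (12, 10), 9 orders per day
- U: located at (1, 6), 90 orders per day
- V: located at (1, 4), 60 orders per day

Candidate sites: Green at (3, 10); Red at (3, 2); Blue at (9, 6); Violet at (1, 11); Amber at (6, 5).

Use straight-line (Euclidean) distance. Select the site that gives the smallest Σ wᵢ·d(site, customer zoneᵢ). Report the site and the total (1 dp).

Green, total 1288.9 km

Total weighted distance at each candidate:
  Green (3, 10): total = 1288.9
  Red (3, 2): total = 1896.4
  Blue (9, 6): total = 2438.9
  Violet (1, 11): total = 1535.2
  Amber (6, 5): total = 1726.7
Minimum is at Green with total 1288.9 km.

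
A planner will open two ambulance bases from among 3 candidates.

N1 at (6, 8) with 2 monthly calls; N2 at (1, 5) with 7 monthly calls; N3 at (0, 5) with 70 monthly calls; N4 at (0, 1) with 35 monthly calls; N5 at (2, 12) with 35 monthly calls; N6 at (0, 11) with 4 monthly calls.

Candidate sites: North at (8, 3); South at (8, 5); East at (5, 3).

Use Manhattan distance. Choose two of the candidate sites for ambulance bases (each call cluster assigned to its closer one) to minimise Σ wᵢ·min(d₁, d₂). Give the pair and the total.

Evaluate every pair (each demand assigned to the nearer of the two):
  {South, East}: total = 1259
  {North, East}: total = 1261
  {North, South}: total = 1480
Best pair: {South, East} with total 1259.

{South, East}, total 1259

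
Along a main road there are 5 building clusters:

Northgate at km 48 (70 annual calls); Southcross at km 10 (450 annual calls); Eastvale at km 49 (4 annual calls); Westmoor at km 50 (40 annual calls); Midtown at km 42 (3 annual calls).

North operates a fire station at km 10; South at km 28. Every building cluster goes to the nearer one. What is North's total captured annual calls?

The indifferent point is the midpoint (10+28)/2 = 19; building clusters left of it (closer to North at 10) go to North, those right go to South.
  Southcross at 10 (w=450) → North
  Midtown at 42 (w=3) → South
  Northgate at 48 (w=70) → South
  Eastvale at 49 (w=4) → South
  Westmoor at 50 (w=40) → South
North captures 450; South captures 117.

450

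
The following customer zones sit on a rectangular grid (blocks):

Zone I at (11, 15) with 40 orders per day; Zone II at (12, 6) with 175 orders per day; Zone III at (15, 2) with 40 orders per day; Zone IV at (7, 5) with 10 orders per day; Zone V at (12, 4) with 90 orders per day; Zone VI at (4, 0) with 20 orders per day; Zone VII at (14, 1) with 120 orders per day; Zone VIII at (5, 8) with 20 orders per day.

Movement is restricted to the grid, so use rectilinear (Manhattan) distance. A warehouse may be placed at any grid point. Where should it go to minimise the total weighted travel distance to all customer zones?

Manhattan distance separates: Σwᵢ(|x−xᵢ|+|y−yᵢ|) = Σwᵢ|x−xᵢ| + Σwᵢ|y−yᵢ|, so x and y are optimised independently as 1-D weighted medians.
Total weight W = 515; half = 257.5.
x-coordinate, sorted with cumulative weight:
  x=4 (Zone VI, w=20) cum 20
  x=5 (Zone VIII, w=20) cum 40
  x=7 (Zone IV, w=10) cum 50
  x=11 (Zone I, w=40) cum 90
  x=12 (Zone II, w=175) cum 265  ← median
  x=12 (Zone V, w=90) cum 355
  x=14 (Zone VII, w=120) cum 475
  x=15 (Zone III, w=40) cum 515
⇒ x* = 12
y-coordinate, sorted with cumulative weight:
  y=0 (Zone VI, w=20) cum 20
  y=1 (Zone VII, w=120) cum 140
  y=2 (Zone III, w=40) cum 180
  y=4 (Zone V, w=90) cum 270  ← median
  y=5 (Zone IV, w=10) cum 280
  y=6 (Zone II, w=175) cum 455
  y=8 (Zone VIII, w=20) cum 475
  y=15 (Zone I, w=40) cum 515
⇒ y* = 4

(12, 4)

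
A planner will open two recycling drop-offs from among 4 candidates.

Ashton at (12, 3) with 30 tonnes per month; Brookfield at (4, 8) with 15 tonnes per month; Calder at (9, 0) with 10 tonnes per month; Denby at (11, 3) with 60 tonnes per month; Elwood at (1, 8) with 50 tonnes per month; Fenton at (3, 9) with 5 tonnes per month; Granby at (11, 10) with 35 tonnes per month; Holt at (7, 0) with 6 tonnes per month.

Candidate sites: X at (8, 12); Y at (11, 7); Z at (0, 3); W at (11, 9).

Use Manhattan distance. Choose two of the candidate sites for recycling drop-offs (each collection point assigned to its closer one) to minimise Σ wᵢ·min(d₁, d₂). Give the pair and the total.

{Y, Z}, total 1110

Evaluate every pair (each demand assigned to the nearer of the two):
  {Y, Z}: total = 1110
  {Z, W}: total = 1235
  {Y, W}: total = 1291
  {X, Y}: total = 1361
  {X, W}: total = 1503
  {X, Z}: total = 1835
Best pair: {Y, Z} with total 1110.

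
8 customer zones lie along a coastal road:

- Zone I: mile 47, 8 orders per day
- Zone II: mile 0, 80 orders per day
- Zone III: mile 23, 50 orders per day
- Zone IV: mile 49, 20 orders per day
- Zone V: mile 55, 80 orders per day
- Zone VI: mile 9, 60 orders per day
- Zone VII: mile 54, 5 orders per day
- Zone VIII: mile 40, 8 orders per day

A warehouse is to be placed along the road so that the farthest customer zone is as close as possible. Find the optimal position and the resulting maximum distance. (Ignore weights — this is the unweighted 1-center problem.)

location 27.5, max distance 27.5

The 1-center on a line is the midpoint of the two extreme points: leftmost at 0, rightmost at 55.
Optimal location = (0 + 55)/2 = 27.5; maximum distance = (55 − 0)/2 = 27.5.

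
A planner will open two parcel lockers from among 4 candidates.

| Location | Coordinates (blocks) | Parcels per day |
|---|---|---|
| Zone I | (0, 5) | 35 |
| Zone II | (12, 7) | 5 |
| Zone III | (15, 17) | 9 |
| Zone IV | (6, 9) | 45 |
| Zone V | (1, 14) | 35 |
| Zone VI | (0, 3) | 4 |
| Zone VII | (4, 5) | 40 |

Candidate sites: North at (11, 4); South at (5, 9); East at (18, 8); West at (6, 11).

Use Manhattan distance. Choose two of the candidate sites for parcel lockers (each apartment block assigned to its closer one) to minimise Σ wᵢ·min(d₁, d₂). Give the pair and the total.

{South, East}, total 1062

Evaluate every pair (each demand assigned to the nearer of the two):
  {South, East}: total = 1062
  {South, West}: total = 1064
  {North, South}: total = 1092
  {East, West}: total = 1309
  {North, West}: total = 1313
  {North, East}: total = 2066
Best pair: {South, East} with total 1062.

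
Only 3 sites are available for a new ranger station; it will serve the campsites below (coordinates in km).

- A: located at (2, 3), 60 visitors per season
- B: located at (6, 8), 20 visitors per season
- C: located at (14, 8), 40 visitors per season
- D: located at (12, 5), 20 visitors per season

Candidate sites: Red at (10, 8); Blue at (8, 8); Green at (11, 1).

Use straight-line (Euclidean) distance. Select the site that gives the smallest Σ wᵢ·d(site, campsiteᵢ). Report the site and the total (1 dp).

Blue, total 848.6 km

Total weighted distance at each candidate:
  Red (10, 8): total = 878.1
  Blue (8, 8): total = 848.6
  Green (11, 1): total = 1112.3
Minimum is at Blue with total 848.6 km.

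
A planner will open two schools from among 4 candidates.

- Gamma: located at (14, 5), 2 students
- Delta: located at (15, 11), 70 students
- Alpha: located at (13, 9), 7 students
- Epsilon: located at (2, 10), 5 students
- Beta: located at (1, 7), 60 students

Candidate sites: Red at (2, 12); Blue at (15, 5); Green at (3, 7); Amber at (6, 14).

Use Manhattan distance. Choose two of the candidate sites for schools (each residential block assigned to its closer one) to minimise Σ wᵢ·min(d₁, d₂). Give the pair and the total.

{Blue, Green}, total 604

Evaluate every pair (each demand assigned to the nearer of the two):
  {Blue, Green}: total = 604
  {Red, Blue}: total = 834
  {Green, Amber}: total = 1090
  {Red, Green}: total = 1220
  {Blue, Amber}: total = 1224
  {Red, Amber}: total = 1328
Best pair: {Blue, Green} with total 604.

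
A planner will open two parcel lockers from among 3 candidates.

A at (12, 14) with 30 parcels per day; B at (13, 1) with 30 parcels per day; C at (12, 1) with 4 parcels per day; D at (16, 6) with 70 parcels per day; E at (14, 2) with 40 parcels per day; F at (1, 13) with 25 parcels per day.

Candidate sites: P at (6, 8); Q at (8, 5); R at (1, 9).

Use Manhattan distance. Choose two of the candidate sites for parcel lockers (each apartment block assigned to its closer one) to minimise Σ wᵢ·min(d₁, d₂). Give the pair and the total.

Evaluate every pair (each demand assigned to the nearer of the two):
  {Q, R}: total = 1782
  {P, Q}: total = 1902
  {P, R}: total = 2332
Best pair: {Q, R} with total 1782.

{Q, R}, total 1782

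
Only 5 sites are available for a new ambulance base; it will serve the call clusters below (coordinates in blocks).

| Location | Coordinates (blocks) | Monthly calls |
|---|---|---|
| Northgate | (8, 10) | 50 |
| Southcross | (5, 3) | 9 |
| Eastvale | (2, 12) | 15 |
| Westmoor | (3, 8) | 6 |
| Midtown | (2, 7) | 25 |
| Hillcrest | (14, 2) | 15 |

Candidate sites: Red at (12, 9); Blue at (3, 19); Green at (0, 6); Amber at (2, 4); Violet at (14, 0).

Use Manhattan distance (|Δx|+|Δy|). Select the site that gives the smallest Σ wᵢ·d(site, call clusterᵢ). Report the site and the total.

Red, total 1057 blocks

Total weighted distance at each candidate:
  Red (12, 9): total = 1057
  Blue (3, 19): total = 1793
  Green (0, 6): total = 1167
  Amber (2, 4): total = 1071
  Violet (14, 0): total = 1887
Minimum is at Red with total 1057 blocks.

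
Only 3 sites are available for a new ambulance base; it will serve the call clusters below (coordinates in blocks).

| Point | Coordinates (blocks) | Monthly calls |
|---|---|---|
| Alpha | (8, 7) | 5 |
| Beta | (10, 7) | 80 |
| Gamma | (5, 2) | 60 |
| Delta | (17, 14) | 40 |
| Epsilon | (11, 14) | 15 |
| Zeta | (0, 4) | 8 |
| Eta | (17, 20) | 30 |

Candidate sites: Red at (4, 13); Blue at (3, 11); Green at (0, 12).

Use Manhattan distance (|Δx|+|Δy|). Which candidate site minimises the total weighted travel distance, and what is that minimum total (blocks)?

Total weighted distance at each candidate:
  Red (4, 13): total = 3114
  Blue (3, 11): total = 3200
  Green (0, 12): total = 3934
Minimum is at Red with total 3114 blocks.

Red, total 3114 blocks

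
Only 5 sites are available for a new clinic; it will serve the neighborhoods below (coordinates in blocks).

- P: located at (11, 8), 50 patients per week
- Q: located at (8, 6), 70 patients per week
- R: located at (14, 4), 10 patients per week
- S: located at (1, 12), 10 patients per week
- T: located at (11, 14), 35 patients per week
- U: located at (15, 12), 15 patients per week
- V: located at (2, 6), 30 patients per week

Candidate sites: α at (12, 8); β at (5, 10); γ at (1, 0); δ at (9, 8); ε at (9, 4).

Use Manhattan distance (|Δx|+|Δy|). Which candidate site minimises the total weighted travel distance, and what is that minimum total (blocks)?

Total weighted distance at each candidate:
  α (12, 8): total = 1390
  β (5, 10): total = 1840
  γ (1, 0): total = 3540
  δ (9, 8): total = 1220
  ε (9, 4): total = 1620
Minimum is at δ with total 1220 blocks.

δ, total 1220 blocks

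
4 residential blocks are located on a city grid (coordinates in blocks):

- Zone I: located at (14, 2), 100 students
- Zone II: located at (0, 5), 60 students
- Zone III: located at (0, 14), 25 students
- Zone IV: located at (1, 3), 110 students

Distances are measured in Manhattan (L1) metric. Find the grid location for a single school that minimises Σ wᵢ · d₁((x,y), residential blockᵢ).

Manhattan distance separates: Σwᵢ(|x−xᵢ|+|y−yᵢ|) = Σwᵢ|x−xᵢ| + Σwᵢ|y−yᵢ|, so x and y are optimised independently as 1-D weighted medians.
Total weight W = 295; half = 147.5.
x-coordinate, sorted with cumulative weight:
  x=0 (Zone II, w=60) cum 60
  x=0 (Zone III, w=25) cum 85
  x=1 (Zone IV, w=110) cum 195  ← median
  x=14 (Zone I, w=100) cum 295
⇒ x* = 1
y-coordinate, sorted with cumulative weight:
  y=2 (Zone I, w=100) cum 100
  y=3 (Zone IV, w=110) cum 210  ← median
  y=5 (Zone II, w=60) cum 270
  y=14 (Zone III, w=25) cum 295
⇒ y* = 3

(1, 3)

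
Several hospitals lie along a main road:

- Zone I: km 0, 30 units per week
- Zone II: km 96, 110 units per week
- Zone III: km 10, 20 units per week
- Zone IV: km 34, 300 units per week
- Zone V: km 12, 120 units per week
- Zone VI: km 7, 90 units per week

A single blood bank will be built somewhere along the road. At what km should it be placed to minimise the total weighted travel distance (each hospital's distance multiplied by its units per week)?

x = 34

For a sum of weighted absolute distances on a line, the optimum is the weighted median (not the mean). Total weight W = 670; half-weight = 335.
Sort by position and accumulate weight:
  km 0 (Zone I, w=30) → cum 30
  km 7 (Zone VI, w=90) → cum 120
  km 10 (Zone III, w=20) → cum 140
  km 12 (Zone V, w=120) → cum 260
  km 34 (Zone IV, w=300) → cum 560  ≥ 335 → median here
  km 96 (Zone II, w=110) → cum 670
Optimal location: km 34.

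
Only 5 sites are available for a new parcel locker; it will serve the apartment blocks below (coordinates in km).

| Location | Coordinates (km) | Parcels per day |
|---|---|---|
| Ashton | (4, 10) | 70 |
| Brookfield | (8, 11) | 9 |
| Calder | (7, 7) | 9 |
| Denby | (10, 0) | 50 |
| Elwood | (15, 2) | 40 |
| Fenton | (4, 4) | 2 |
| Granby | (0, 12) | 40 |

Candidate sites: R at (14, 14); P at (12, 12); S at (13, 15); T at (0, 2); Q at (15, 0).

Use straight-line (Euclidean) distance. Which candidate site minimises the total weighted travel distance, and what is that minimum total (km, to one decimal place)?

Total weighted distance at each candidate:
  R (14, 14): total = 2707.0
  P (12, 12): total = 2206.5
  S (13, 15): total = 2721.4
  T (0, 2): total = 2330.7
  Q (15, 0): total = 2375.4
Minimum is at P with total 2206.5 km.

P, total 2206.5 km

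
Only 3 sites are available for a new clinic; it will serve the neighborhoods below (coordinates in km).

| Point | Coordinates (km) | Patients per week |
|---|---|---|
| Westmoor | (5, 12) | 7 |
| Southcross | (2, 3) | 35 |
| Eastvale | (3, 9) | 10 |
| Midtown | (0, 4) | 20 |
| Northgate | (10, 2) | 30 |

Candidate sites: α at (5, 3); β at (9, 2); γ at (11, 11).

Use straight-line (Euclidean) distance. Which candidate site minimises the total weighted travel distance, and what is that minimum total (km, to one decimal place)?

α, total 486.2 km

Total weighted distance at each candidate:
  α (5, 3): total = 486.2
  β (9, 2): total = 629.5
  γ (11, 11): total = 1078.9
Minimum is at α with total 486.2 km.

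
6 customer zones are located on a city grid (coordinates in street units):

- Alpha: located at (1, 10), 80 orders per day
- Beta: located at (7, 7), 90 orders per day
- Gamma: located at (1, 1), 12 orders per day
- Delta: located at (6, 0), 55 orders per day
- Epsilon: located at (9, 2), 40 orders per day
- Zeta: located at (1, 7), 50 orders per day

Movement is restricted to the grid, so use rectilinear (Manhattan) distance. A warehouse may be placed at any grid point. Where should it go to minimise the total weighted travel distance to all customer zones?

Manhattan distance separates: Σwᵢ(|x−xᵢ|+|y−yᵢ|) = Σwᵢ|x−xᵢ| + Σwᵢ|y−yᵢ|, so x and y are optimised independently as 1-D weighted medians.
Total weight W = 327; half = 163.5.
x-coordinate, sorted with cumulative weight:
  x=1 (Alpha, w=80) cum 80
  x=1 (Gamma, w=12) cum 92
  x=1 (Zeta, w=50) cum 142
  x=6 (Delta, w=55) cum 197  ← median
  x=7 (Beta, w=90) cum 287
  x=9 (Epsilon, w=40) cum 327
⇒ x* = 6
y-coordinate, sorted with cumulative weight:
  y=0 (Delta, w=55) cum 55
  y=1 (Gamma, w=12) cum 67
  y=2 (Epsilon, w=40) cum 107
  y=7 (Beta, w=90) cum 197  ← median
  y=7 (Zeta, w=50) cum 247
  y=10 (Alpha, w=80) cum 327
⇒ y* = 7

(6, 7)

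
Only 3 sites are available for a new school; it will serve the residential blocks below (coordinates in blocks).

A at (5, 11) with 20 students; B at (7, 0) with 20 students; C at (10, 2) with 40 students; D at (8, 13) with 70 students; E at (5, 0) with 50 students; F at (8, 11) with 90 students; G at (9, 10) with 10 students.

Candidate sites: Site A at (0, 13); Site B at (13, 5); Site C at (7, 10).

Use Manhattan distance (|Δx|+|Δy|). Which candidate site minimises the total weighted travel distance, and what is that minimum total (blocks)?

Site C, total 1780 blocks

Total weighted distance at each candidate:
  Site A (0, 13): total = 3860
  Site B (13, 5): total = 3380
  Site C (7, 10): total = 1780
Minimum is at Site C with total 1780 blocks.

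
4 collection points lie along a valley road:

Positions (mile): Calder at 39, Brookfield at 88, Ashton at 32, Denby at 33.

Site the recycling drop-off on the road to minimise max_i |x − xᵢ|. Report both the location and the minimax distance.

The 1-center on a line is the midpoint of the two extreme points: leftmost at 32, rightmost at 88.
Optimal location = (32 + 88)/2 = 60; maximum distance = (88 − 32)/2 = 28.

location 60, max distance 28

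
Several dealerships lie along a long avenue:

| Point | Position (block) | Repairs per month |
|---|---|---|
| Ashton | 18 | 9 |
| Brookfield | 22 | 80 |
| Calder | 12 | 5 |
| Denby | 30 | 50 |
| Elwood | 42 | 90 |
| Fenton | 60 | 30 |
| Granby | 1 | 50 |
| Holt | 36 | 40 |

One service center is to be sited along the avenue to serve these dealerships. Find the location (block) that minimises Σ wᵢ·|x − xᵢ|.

x = 30

For a sum of weighted absolute distances on a line, the optimum is the weighted median (not the mean). Total weight W = 354; half-weight = 177.
Sort by position and accumulate weight:
  block 1 (Granby, w=50) → cum 50
  block 12 (Calder, w=5) → cum 55
  block 18 (Ashton, w=9) → cum 64
  block 22 (Brookfield, w=80) → cum 144
  block 30 (Denby, w=50) → cum 194  ≥ 177 → median here
  block 36 (Holt, w=40) → cum 234
  block 42 (Elwood, w=90) → cum 324
  block 60 (Fenton, w=30) → cum 354
Optimal location: block 30.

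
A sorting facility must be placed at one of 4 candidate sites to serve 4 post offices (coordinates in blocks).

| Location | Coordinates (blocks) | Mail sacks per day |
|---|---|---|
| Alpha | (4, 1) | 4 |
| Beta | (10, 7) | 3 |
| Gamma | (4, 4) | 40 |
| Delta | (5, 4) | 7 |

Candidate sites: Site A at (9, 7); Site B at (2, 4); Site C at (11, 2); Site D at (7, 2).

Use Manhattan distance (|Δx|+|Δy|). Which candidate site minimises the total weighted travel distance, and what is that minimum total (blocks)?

Total weighted distance at each candidate:
  Site A (9, 7): total = 416
  Site B (2, 4): total = 154
  Site C (11, 2): total = 466
  Site D (7, 2): total = 268
Minimum is at Site B with total 154 blocks.

Site B, total 154 blocks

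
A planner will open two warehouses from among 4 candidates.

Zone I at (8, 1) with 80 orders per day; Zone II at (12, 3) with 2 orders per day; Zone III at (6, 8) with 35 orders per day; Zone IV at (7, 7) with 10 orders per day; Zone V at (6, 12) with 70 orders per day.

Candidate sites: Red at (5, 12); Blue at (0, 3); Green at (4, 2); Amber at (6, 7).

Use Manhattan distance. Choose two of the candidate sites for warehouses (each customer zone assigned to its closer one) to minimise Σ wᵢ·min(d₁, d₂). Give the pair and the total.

Evaluate every pair (each demand assigned to the nearer of the two):
  {Red, Green}: total = 733
  {Red, Amber}: total = 775
  {Green, Amber}: total = 813
  {Blue, Amber}: total = 1055
  {Red, Blue}: total = 1139
  {Blue, Green}: total = 1618
Best pair: {Red, Green} with total 733.

{Red, Green}, total 733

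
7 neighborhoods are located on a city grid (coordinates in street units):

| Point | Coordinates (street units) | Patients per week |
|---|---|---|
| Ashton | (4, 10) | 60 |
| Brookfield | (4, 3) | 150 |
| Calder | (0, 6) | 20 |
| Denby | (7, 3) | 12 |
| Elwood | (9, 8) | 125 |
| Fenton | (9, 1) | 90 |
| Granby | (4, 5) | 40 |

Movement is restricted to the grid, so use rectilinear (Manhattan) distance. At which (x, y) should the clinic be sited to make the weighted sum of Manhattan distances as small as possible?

Manhattan distance separates: Σwᵢ(|x−xᵢ|+|y−yᵢ|) = Σwᵢ|x−xᵢ| + Σwᵢ|y−yᵢ|, so x and y are optimised independently as 1-D weighted medians.
Total weight W = 497; half = 248.5.
x-coordinate, sorted with cumulative weight:
  x=0 (Calder, w=20) cum 20
  x=4 (Ashton, w=60) cum 80
  x=4 (Brookfield, w=150) cum 230
  x=4 (Granby, w=40) cum 270  ← median
  x=7 (Denby, w=12) cum 282
  x=9 (Elwood, w=125) cum 407
  x=9 (Fenton, w=90) cum 497
⇒ x* = 4
y-coordinate, sorted with cumulative weight:
  y=1 (Fenton, w=90) cum 90
  y=3 (Brookfield, w=150) cum 240
  y=3 (Denby, w=12) cum 252  ← median
  y=5 (Granby, w=40) cum 292
  y=6 (Calder, w=20) cum 312
  y=8 (Elwood, w=125) cum 437
  y=10 (Ashton, w=60) cum 497
⇒ y* = 3

(4, 3)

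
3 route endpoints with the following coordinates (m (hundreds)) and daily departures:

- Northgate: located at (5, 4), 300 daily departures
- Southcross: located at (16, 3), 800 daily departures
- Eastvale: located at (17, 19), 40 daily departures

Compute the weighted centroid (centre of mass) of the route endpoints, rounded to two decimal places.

The minimiser of Σwᵢ‖p−pᵢ‖² is the weighted centroid p* = (Σwᵢpᵢ)/(Σwᵢ).
Σwᵢ = 1140.
Σwᵢxᵢ = 300·5 + 800·16 + 40·17 = 14980.
Σwᵢyᵢ = 300·4 + 800·3 + 40·19 = 4360.
x* = 14980/1140 = 13.14, y* = 4360/1140 = 3.82.

(13.14, 3.82)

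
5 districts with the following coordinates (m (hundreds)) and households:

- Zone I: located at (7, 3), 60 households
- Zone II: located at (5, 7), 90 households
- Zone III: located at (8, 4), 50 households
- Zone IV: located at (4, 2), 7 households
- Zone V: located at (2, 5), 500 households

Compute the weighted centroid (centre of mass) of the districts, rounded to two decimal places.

(3.25, 4.98)

The minimiser of Σwᵢ‖p−pᵢ‖² is the weighted centroid p* = (Σwᵢpᵢ)/(Σwᵢ).
Σwᵢ = 707.
Σwᵢxᵢ = 60·7 + 90·5 + 50·8 + 7·4 + 500·2 = 2298.
Σwᵢyᵢ = 60·3 + 90·7 + 50·4 + 7·2 + 500·5 = 3524.
x* = 2298/707 = 3.25, y* = 3524/707 = 4.98.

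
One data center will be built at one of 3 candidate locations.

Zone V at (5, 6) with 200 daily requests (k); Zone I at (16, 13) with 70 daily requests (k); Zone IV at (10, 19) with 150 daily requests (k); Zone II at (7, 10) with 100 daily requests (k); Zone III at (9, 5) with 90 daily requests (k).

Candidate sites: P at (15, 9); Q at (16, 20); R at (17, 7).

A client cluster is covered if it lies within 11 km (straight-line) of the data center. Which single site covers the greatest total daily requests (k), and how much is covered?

Coverage radius r = 11 km; a point is covered iff (Δx)²+(Δy)² ≤ 11² = 121.
  P (15, 9): covers {Zone V, Zone I, Zone II, Zone III} → 460
  Q (16, 20): covers {Zone I, Zone IV} → 220
  R (17, 7): covers {Zone I, Zone II, Zone III} → 260
Maximum coverage at P: 460 daily requests (k).

P, covering 460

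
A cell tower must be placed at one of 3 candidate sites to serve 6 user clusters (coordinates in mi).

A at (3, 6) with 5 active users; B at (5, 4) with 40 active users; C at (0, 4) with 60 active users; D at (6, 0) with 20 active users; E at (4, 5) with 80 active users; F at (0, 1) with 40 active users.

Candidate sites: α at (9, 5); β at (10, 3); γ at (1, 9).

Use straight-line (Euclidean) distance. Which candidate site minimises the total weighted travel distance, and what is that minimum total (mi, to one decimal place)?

γ, total 1508.5 mi

Total weighted distance at each candidate:
  α (9, 5): total = 1649.2
  β (10, 3): total = 1858.9
  γ (1, 9): total = 1508.5
Minimum is at γ with total 1508.5 mi.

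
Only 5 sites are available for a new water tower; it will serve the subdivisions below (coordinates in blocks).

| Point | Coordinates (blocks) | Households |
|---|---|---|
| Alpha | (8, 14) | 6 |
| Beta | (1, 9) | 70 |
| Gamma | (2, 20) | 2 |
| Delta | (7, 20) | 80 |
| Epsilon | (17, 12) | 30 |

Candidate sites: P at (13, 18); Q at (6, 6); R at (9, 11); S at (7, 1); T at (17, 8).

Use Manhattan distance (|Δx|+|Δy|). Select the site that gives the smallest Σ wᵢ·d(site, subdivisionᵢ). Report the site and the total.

R, total 1906 blocks

Total weighted distance at each candidate:
  P (13, 18): total = 2490
  Q (6, 6): total = 2366
  R (9, 11): total = 1906
  S (7, 1): total = 3262
  T (17, 8): total = 3214
Minimum is at R with total 1906 blocks.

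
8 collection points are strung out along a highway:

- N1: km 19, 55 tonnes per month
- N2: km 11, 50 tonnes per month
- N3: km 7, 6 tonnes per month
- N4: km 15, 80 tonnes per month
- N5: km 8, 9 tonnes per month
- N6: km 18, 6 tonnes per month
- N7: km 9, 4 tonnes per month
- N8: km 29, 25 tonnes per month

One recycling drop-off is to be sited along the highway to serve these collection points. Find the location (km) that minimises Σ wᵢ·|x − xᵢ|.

x = 15

For a sum of weighted absolute distances on a line, the optimum is the weighted median (not the mean). Total weight W = 235; half-weight = 117.5.
Sort by position and accumulate weight:
  km 7 (N3, w=6) → cum 6
  km 8 (N5, w=9) → cum 15
  km 9 (N7, w=4) → cum 19
  km 11 (N2, w=50) → cum 69
  km 15 (N4, w=80) → cum 149  ≥ 117.5 → median here
  km 18 (N6, w=6) → cum 155
  km 19 (N1, w=55) → cum 210
  km 29 (N8, w=25) → cum 235
Optimal location: km 15.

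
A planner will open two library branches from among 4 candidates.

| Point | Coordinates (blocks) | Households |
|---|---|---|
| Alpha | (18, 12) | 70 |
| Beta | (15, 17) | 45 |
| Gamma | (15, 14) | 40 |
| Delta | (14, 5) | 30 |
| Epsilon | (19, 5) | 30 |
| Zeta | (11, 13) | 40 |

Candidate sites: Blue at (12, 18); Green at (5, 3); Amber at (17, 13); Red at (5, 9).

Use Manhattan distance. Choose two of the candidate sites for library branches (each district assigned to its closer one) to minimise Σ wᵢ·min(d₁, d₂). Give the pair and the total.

{Blue, Amber}, total 1310

Evaluate every pair (each demand assigned to the nearer of the two):
  {Blue, Amber}: total = 1310
  {Green, Amber}: total = 1400
  {Amber, Red}: total = 1400
  {Blue, Green}: total = 2350
  {Blue, Red}: total = 2470
  {Green, Red}: total = 3740
Best pair: {Blue, Amber} with total 1310.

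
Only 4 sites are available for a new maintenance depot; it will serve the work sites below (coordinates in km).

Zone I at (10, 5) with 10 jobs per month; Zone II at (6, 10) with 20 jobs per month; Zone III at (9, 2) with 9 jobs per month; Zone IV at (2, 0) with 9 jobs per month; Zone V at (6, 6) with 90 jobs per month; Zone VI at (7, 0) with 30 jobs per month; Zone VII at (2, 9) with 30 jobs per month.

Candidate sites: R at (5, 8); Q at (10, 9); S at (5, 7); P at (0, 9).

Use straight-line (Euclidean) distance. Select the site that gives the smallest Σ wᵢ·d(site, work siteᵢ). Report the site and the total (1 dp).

S, total 697.1 km

Total weighted distance at each candidate:
  R (5, 8): total = 788.3
  Q (10, 9): total = 1269.1
  S (5, 7): total = 697.1
  P (0, 9): total = 1420.7
Minimum is at S with total 697.1 km.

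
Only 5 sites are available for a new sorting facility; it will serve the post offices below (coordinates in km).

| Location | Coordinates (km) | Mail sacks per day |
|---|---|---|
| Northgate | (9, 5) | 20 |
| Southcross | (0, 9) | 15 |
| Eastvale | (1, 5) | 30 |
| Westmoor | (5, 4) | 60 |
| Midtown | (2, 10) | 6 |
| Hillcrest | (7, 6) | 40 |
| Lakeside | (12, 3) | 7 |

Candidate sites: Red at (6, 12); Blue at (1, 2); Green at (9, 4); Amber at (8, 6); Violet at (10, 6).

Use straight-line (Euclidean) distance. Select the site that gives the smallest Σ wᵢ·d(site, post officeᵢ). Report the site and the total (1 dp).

Amber, total 703.2 km

Total weighted distance at each candidate:
  Red (6, 12): total = 1340.6
  Blue (1, 2): total = 1049.4
  Green (9, 4): total = 846.9
  Amber (8, 6): total = 703.2
  Violet (10, 6): total = 978.6
Minimum is at Amber with total 703.2 km.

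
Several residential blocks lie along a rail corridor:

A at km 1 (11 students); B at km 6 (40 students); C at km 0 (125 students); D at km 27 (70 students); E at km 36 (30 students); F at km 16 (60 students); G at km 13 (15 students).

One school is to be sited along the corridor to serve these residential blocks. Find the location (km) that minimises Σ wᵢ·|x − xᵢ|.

For a sum of weighted absolute distances on a line, the optimum is the weighted median (not the mean). Total weight W = 351; half-weight = 175.5.
Sort by position and accumulate weight:
  km 0 (C, w=125) → cum 125
  km 1 (A, w=11) → cum 136
  km 6 (B, w=40) → cum 176  ≥ 175.5 → median here
  km 13 (G, w=15) → cum 191
  km 16 (F, w=60) → cum 251
  km 27 (D, w=70) → cum 321
  km 36 (E, w=30) → cum 351
Optimal location: km 6.

x = 6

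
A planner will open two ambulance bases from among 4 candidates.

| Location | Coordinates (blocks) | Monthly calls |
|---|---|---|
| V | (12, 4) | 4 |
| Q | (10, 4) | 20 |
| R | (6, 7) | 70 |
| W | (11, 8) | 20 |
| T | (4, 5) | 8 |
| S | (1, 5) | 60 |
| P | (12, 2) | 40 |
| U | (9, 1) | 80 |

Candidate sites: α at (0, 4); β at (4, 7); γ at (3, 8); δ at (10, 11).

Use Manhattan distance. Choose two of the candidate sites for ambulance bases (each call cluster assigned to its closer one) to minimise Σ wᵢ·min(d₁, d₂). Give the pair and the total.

Evaluate every pair (each demand assigned to the nearer of the two):
  {β, δ}: total = 2032
  {α, β}: total = 2060
  {γ, δ}: total = 2188
  {β, γ}: total = 2240
  {α, δ}: total = 2296
  {α, γ}: total = 2360
Best pair: {β, δ} with total 2032.

{β, δ}, total 2032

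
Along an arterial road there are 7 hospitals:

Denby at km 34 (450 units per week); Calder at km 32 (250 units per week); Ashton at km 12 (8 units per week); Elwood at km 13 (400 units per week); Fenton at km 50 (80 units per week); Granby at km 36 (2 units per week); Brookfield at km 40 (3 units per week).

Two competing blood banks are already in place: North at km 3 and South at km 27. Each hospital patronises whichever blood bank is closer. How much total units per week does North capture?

The indifferent point is the midpoint (3+27)/2 = 15; hospitals left of it (closer to North at 3) go to North, those right go to South.
  Ashton at 12 (w=8) → North
  Elwood at 13 (w=400) → North
  Calder at 32 (w=250) → South
  Denby at 34 (w=450) → South
  Granby at 36 (w=2) → South
  Brookfield at 40 (w=3) → South
  Fenton at 50 (w=80) → South
North captures 408; South captures 785.

408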